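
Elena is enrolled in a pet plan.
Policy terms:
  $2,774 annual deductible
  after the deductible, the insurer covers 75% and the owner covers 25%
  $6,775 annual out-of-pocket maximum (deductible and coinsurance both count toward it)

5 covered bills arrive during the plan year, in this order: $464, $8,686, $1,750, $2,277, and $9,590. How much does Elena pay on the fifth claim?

Claim 1 — $464: fully absorbed by the deductible. Owner owes $464 (running OOP $464).
Claim 2 — $8,686: $2,310 to deductible, leaving $6,376; 25% of $6,376 = $1,594. Owner pays $3,904; OOP now $4,368.
Claim 3 — $1,750: deductible met; 25% of $1,750 = $437.50. Owner owes $437.50 (running OOP $4,805.50).
Claim 4 — $2,277: 25% coinsurance on $2,277 = $569.25. Cost to owner: $569.25. OOP to date $5,374.75.
Claim 5 — $9,590: 25% coinsurance on $9,590 = $2,397.50. That would push OOP to $7,772.25, over the $6,775 cap, so owner pays $6,775 − $5,374.75 = $1,400.25.

$1,400.25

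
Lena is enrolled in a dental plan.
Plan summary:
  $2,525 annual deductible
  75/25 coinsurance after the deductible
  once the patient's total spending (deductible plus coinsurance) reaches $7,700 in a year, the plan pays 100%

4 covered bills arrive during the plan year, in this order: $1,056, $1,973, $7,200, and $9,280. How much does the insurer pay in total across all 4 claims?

Claim 1 ($1,056): all of it applies to the deductible. Patient owes $1,056 (running OOP $1,056). Insurer: $1,056 − $1,056 = $0.
Claim 2 ($1,973): $1,469 finishes the deductible; $504 goes to coinsurance; coinsurance $504 × 25% = $126. Cost to patient: $1,595. OOP to date $2,651. Plan pays $1,973 − $1,595 = $378.
Claim 3 ($7,200): deductible already satisfied, so patient's share is 25% × $7,200 = $1,800. Cost to patient: $1,800. OOP to date $4,451. Plan pays $7,200 − $1,800 = $5,400.
Claim 4 ($9,280): deductible already satisfied, so patient's share is 25% × $9,280 = $2,320. Cost to patient: $2,320. OOP to date $6,771. Plan pays $9,280 − $2,320 = $6,960.
Insurer total = bills − patient's total = $19,509 − $6,771 = $12,738.

$12,738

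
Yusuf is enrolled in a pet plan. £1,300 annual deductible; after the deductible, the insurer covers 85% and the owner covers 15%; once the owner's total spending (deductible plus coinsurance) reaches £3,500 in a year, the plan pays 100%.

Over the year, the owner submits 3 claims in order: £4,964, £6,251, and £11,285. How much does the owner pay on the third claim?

£712.75

Bill 1, £4,964: deductible takes £1,300, £3,664 remains; owner's 15% is £549.60. Owner pays £1,849.60; OOP now £1,849.60.
Bill 2, £6,251: deductible already satisfied, so owner's share is 15% × £6,251 = £937.65. Cost to owner: £937.65. OOP to date £2,787.25.
Bill 3, £11,285: deductible already satisfied, so owner's share is 15% × £11,285 = £1,692.75. Adding that to £2,787.25 gives £4,480, past the £3,500 cap; owner pays only £3,500 − £2,787.25 = £712.75.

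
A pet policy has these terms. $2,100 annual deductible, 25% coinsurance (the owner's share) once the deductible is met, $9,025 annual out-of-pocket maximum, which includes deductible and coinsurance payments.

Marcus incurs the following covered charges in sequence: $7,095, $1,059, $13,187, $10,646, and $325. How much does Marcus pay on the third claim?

$3,296.75

Bill 1, $7,095: $2,100 finishes the deductible; $4,995 goes to coinsurance; 25% of $4,995 = $1,248.75. Owner pays $3,348.75; OOP now $3,348.75.
Bill 2, $1,059: deductible met; 25% of $1,059 = $264.75. Owner pays $264.75; OOP now $3,613.50.
Bill 3, $13,187: deductible met; 25% of $13,187 = $3,296.75. Owner pays $3,296.75; OOP now $6,910.25.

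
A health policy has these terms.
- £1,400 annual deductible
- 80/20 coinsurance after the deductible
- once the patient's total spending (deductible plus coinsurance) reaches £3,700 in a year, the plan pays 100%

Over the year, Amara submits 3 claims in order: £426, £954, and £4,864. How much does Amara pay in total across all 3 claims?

Claim 1 — £426: all of it applies to the deductible. Cost to patient: £426. OOP to date £426.
Claim 2 — £954: fully absorbed by the deductible. Patient owes £954 (running OOP £1,380).
Claim 3 — £4,864: £20 finishes the deductible; £4,844 goes to coinsurance; 20% of £4,844 = £968.80. Patient owes £988.80 (running OOP £2,368.80).
Total paid by the patient: £426 + £954 + £988.80 = £2,368.80.

£2,368.80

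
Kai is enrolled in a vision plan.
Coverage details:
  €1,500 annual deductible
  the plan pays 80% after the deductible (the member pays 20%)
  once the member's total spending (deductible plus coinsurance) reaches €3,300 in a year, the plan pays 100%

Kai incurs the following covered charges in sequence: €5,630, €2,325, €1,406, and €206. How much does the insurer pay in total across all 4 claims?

€6,453.60

Bill 1, €5,630: €1,500 finishes the deductible; €4,130 goes to coinsurance; coinsurance €4,130 × 20% = €826. Member pays €2,326; OOP now €2,326. Insurer: €5,630 − €2,326 = €3,304.
Bill 2, €2,325: 20% coinsurance on €2,325 = €465. Member pays €465; OOP now €2,791. Plan pays €2,325 − €465 = €1,860.
Bill 3, €1,406: 20% coinsurance on €1,406 = €281.20. Member pays €281.20; OOP now €3,072.20. Insurer: €1,406 − €281.20 = €1,124.80.
Bill 4, €206: deductible already satisfied, so member's share is 20% × €206 = €41.20. Member owes €41.20 (running OOP €3,113.40). Plan pays €206 − €41.20 = €164.80.
Insurer total = bills − member's total = €9,567 − €3,113.40 = €6,453.60.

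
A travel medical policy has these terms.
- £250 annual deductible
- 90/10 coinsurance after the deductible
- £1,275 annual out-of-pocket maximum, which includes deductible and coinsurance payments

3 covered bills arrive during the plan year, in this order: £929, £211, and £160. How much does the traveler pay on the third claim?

£16

Bill 1, £929: £250 finishes the deductible; £679 goes to coinsurance; coinsurance £679 × 10% = £67.90. Traveler pays £317.90; OOP now £317.90.
Bill 2, £211: deductible already satisfied, so traveler's share is 10% × £211 = £21.10. Traveler pays £21.10; OOP now £339.
Bill 3, £160: 10% coinsurance on £160 = £16. Traveler pays £16; OOP now £355.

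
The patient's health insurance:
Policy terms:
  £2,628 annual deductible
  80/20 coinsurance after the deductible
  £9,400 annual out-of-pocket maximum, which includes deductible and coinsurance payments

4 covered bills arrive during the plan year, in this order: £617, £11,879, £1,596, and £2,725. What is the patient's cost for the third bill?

£319.20

#1 (£617): entire amount goes to the deductible. Patient pays £617; OOP now £617.
#2 (£11,879): £2,011 to deductible, leaving £9,868; coinsurance £9,868 × 20% = £1,973.60. Patient pays £3,984.60; OOP now £4,601.60.
#3 (£1,596): deductible already satisfied, so patient's share is 20% × £1,596 = £319.20. Cost to patient: £319.20. OOP to date £4,920.80.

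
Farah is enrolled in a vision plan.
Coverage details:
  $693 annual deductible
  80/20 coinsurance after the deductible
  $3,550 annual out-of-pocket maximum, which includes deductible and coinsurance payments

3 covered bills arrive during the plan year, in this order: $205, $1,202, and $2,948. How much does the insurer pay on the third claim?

$2,358.40

#1 ($205): all of it applies to the deductible. Member owes $205 (running OOP $205). Insurer: $205 − $205 = $0.
#2 ($1,202): deductible takes $488, $714 remains; coinsurance $714 × 20% = $142.80. Cost to member: $630.80. OOP to date $835.80. Insurer: $1,202 − $630.80 = $571.20.
#3 ($2,948): 20% coinsurance on $2,948 = $589.60. Member pays $589.60; OOP now $1,425.40. Insurer: $2,948 − $589.60 = $2,358.40.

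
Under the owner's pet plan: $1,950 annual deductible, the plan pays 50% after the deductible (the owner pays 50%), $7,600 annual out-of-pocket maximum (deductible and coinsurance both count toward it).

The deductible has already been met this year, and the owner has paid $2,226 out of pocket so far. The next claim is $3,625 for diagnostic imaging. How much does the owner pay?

The deductible is already satisfied, so the full bill goes to coinsurance.
Owner's 50% share of $3,625 is $1,812.50.
Year-to-date out-of-pocket becomes $2,226 + $1,812.50 = $4,038.50, still under the $7,600 maximum, so no cap applies.

$1,812.50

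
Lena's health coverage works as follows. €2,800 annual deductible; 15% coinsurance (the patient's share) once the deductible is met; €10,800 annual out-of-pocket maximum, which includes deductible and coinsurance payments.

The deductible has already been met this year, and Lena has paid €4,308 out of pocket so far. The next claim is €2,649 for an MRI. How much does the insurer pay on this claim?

With the deductible met, the entire €2,649 is subject to coinsurance.
15% of €2,649 = €397.35 falls to the patient.
Year-to-date out-of-pocket becomes €4,308 + €397.35 = €4,705.35, still under the €10,800 maximum, so no cap applies.
The plan picks up €2,649 − €397.35 = €2,251.65.

€2,251.65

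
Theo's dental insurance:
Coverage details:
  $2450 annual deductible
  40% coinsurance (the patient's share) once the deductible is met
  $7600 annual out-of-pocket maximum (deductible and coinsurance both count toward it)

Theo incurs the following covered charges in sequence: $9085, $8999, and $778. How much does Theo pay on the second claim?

$2496

#1 ($9085): $2450 finishes the deductible; $6635 goes to coinsurance; 40% of $6635 = $2654. Patient pays $5104; OOP now $5104.
#2 ($8999): deductible met; 40% of $8999 = $3599.60. Adding that to $5104 gives $8703.60, past the $7600 cap; patient pays only $7600 − $5104 = $2496.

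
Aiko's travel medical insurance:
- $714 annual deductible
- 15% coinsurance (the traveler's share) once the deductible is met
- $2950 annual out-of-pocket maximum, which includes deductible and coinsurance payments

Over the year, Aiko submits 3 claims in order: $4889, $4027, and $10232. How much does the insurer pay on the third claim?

#1 ($4889): deductible takes $714, $4175 remains; coinsurance $4175 × 15% = $626.25. Traveler owes $1340.25 (running OOP $1340.25). Insurer: $4889 − $1340.25 = $3548.75.
#2 ($4027): 15% coinsurance on $4027 = $604.05. Cost to traveler: $604.05. OOP to date $1944.30. Insurer: $4027 − $604.05 = $3422.95.
#3 ($10232): 15% coinsurance on $10232 = $1534.80. Adding that to $1944.30 gives $3479.10, past the $2950 cap; traveler pays only $2950 − $1944.30 = $1005.70. Plan pays $10232 − $1005.70 = $9226.30.

$9226.30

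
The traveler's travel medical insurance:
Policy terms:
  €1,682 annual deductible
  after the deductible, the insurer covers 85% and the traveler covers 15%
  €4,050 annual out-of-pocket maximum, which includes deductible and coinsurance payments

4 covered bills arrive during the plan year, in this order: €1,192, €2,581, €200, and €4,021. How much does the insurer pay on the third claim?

€170

#1 (€1,192): all of it applies to the deductible. Traveler pays €1,192; OOP now €1,192. Plan pays €1,192 − €1,192 = €0.
#2 (€2,581): €490 to deductible, leaving €2,091; traveler's 15% is €313.65. Traveler owes €803.65 (running OOP €1,995.65). Insurer: €2,581 − €803.65 = €1,777.35.
#3 (€200): 15% coinsurance on €200 = €30. Traveler pays €30; OOP now €2,025.65. Insurer: €200 − €30 = €170.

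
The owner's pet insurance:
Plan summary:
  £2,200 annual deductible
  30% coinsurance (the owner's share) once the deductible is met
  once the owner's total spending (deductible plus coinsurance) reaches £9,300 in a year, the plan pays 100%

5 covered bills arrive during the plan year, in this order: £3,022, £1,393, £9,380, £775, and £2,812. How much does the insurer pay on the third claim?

Bill 1, £3,022: £2,200 to deductible, leaving £822; owner's 30% is £246.60. Owner pays £2,446.60; OOP now £2,446.60. Plan pays £3,022 − £2,446.60 = £575.40.
Bill 2, £1,393: deductible already satisfied, so owner's share is 30% × £1,393 = £417.90. Owner pays £417.90; OOP now £2,864.50. Plan pays £1,393 − £417.90 = £975.10.
Bill 3, £9,380: deductible met; 30% of £9,380 = £2,814. Owner owes £2,814 (running OOP £5,678.50). Insurer: £9,380 − £2,814 = £6,566.

£6,566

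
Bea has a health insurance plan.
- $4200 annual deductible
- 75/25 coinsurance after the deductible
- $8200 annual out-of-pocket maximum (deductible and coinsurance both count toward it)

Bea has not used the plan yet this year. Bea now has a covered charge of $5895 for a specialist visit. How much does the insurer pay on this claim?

Nothing has been paid toward the $4200 deductible, so the first $4200 of this charge is applied there.
That leaves $5895 − $4200 = $1695 for coinsurance.
Coinsurance: $1695 × 25% = $423.75.
So the patient owes $4200 + $423.75 = $4623.75 before any cap.
Total out-of-pocket so far would be $0 + $4623.75 = $4623.75, below the $8200 cap — no reduction.
Insurer pays the balance: $5895 − $4623.75 = $1271.25.

$1271.25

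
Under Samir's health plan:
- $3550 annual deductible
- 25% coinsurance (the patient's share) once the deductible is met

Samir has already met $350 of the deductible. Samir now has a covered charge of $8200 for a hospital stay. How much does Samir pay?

$350 of the $3550 deductible is already met, leaving $3200.
That leaves $8200 − $3200 = $5000 for coinsurance.
25% of $5000 = $1250 falls to the patient.
So the patient owes $3200 + $1250 = $4450.

$4450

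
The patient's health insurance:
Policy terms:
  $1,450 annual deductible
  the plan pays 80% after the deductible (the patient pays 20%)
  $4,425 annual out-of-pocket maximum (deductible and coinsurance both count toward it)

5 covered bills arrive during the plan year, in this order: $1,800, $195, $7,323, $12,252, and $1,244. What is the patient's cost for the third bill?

Claim 1 ($1,800): $1,450 to deductible, leaving $350; 20% of $350 = $70. Cost to patient: $1,520. OOP to date $1,520.
Claim 2 ($195): deductible met; 20% of $195 = $39. Cost to patient: $39. OOP to date $1,559.
Claim 3 ($7,323): deductible met; 20% of $7,323 = $1,464.60. Patient owes $1,464.60 (running OOP $3,023.60).

$1,464.60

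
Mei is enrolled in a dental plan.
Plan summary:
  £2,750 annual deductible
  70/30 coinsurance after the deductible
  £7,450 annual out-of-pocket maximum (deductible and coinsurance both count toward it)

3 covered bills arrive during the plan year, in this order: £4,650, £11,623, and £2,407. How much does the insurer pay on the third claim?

Claim 1 — £4,650: deductible takes £2,750, £1,900 remains; patient's 30% is £570. Patient pays £3,320; OOP now £3,320. Plan pays £4,650 − £3,320 = £1,330.
Claim 2 — £11,623: deductible already satisfied, so patient's share is 30% × £11,623 = £3,486.90. Patient owes £3,486.90 (running OOP £6,806.90). Insurer: £11,623 − £3,486.90 = £8,136.10.
Claim 3 — £2,407: deductible met; 30% of £2,407 = £722.10. OOP would hit £7,529 > £7,450, so the cap limits the patient to £7,450 − £6,806.90 = £643.10. Insurer: £2,407 − £643.10 = £1,763.90.

£1,763.90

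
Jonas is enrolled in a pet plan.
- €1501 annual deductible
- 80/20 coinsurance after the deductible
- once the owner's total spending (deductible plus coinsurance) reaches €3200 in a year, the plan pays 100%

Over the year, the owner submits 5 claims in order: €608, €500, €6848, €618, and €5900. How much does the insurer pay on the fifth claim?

Bill 1, €608: all of it applies to the deductible. Cost to owner: €608. OOP to date €608. Insurer: €608 − €608 = €0.
Bill 2, €500: entire amount goes to the deductible. Owner pays €500; OOP now €1108. Insurer: €500 − €500 = €0.
Bill 3, €6848: deductible takes €393, €6455 remains; owner's 20% is €1291. Cost to owner: €1684. OOP to date €2792. Plan pays €6848 − €1684 = €5164.
Bill 4, €618: 20% coinsurance on €618 = €123.60. Owner pays €123.60; OOP now €2915.60. Plan pays €618 − €123.60 = €494.40.
Bill 5, €5900: 20% coinsurance on €5900 = €1180. OOP would hit €4095.60 > €3200, so the cap limits the owner to €3200 − €2915.60 = €284.40. Insurer: €5900 − €284.40 = €5615.60.

€5615.60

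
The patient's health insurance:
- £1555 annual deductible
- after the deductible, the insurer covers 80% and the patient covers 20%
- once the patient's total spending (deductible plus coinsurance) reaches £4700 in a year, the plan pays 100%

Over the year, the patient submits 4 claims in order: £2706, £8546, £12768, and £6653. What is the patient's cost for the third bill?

£1205.60

Claim 1 — £2706: deductible takes £1555, £1151 remains; patient's 20% is £230.20. Patient pays £1785.20; OOP now £1785.20.
Claim 2 — £8546: deductible already satisfied, so patient's share is 20% × £8546 = £1709.20. Patient owes £1709.20 (running OOP £3494.40).
Claim 3 — £12768: deductible met; 20% of £12768 = £2553.60. Adding that to £3494.40 gives £6048, past the £4700 cap; patient pays only £4700 − £3494.40 = £1205.60.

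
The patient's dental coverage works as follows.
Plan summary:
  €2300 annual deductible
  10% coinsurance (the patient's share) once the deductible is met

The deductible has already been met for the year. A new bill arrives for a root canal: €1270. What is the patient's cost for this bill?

€127

With the deductible met, the entire €1270 is subject to coinsurance.
Patient's 10% share of €1270 is €127.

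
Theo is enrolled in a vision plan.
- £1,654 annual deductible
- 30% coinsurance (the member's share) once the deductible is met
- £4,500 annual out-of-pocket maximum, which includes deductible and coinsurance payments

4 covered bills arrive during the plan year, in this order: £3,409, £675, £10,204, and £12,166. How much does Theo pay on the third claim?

£2,117

Claim 1 (£3,409): deductible takes £1,654, £1,755 remains; 30% of £1,755 = £526.50. Member pays £2,180.50; OOP now £2,180.50.
Claim 2 (£675): 30% coinsurance on £675 = £202.50. Member pays £202.50; OOP now £2,383.
Claim 3 (£10,204): deductible already satisfied, so member's share is 30% × £10,204 = £3,061.20. That would push OOP to £5,444.20, over the £4,500 cap, so member pays £4,500 − £2,383 = £2,117.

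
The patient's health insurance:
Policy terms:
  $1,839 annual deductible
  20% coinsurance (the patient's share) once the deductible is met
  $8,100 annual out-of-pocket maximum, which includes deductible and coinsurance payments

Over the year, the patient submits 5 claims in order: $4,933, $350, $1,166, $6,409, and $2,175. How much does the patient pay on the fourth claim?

$1,281.80

Bill 1, $4,933: $1,839 to deductible, leaving $3,094; coinsurance $3,094 × 20% = $618.80. Patient owes $2,457.80 (running OOP $2,457.80).
Bill 2, $350: deductible met; 20% of $350 = $70. Patient owes $70 (running OOP $2,527.80).
Bill 3, $1,166: 20% coinsurance on $1,166 = $233.20. Patient pays $233.20; OOP now $2,761.
Bill 4, $6,409: deductible met; 20% of $6,409 = $1,281.80. Patient owes $1,281.80 (running OOP $4,042.80).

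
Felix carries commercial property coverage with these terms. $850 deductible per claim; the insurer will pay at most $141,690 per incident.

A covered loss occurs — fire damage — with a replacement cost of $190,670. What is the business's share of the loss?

$48,980

Less the $850 deductible: $190,670 − $850 = $189,820.
$189,820 exceeds the $141,690 limit, so the insurer pays the limit: $141,690.
Business's share is the uncovered remainder: $190,670 − $141,690 = $48,980.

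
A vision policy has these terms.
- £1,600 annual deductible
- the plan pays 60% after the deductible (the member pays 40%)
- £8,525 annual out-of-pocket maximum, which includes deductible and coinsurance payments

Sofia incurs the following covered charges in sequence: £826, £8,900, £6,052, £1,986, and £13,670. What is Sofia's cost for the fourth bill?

Claim 1 — £826: fully absorbed by the deductible. Cost to member: £826. OOP to date £826.
Claim 2 — £8,900: deductible takes £774, £8,126 remains; member's 40% is £3,250.40. Cost to member: £4,024.40. OOP to date £4,850.40.
Claim 3 — £6,052: 40% coinsurance on £6,052 = £2,420.80. Member owes £2,420.80 (running OOP £7,271.20).
Claim 4 — £1,986: deductible met; 40% of £1,986 = £794.40. Member pays £794.40; OOP now £8,065.60.

£794.40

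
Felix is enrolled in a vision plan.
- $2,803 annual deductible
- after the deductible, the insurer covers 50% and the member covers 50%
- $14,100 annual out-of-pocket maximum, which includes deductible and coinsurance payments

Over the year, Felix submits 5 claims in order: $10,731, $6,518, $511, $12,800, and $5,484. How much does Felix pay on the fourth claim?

#1 ($10,731): deductible takes $2,803, $7,928 remains; 50% of $7,928 = $3,964. Member owes $6,767 (running OOP $6,767).
#2 ($6,518): 50% coinsurance on $6,518 = $3,259. Member owes $3,259 (running OOP $10,026).
#3 ($511): deductible met; 50% of $511 = $255.50. Member owes $255.50 (running OOP $10,281.50).
#4 ($12,800): deductible already satisfied, so member's share is 50% × $12,800 = $6,400. That would push OOP to $16,681.50, over the $14,100 cap, so member pays $14,100 − $10,281.50 = $3,818.50.

$3,818.50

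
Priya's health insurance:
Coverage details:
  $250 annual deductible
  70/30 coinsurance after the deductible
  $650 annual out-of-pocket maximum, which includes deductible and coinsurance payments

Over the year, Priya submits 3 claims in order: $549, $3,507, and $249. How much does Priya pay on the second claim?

$310.30

Bill 1, $549: $250 to deductible, leaving $299; 30% of $299 = $89.70. Cost to patient: $339.70. OOP to date $339.70.
Bill 2, $3,507: deductible already satisfied, so patient's share is 30% × $3,507 = $1,052.10. Adding that to $339.70 gives $1,391.80, past the $650 cap; patient pays only $650 − $339.70 = $310.30.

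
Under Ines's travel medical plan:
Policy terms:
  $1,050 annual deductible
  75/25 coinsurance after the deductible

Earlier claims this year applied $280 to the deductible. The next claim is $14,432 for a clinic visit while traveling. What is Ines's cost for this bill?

$4,185.50

Deductible still to meet: $1,050 − $280 = $770.
After the $770 deductible portion, $14,432 − $770 = $13,662 is subject to coinsurance.
Traveler's 25% share of $13,662 is $3,415.50.
So the traveler owes $770 + $3,415.50 = $4,185.50.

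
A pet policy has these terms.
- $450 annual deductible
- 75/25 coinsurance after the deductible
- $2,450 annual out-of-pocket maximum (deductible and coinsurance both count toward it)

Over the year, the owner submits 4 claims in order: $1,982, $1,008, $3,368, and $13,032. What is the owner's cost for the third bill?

$842

Claim 1 ($1,982): deductible takes $450, $1,532 remains; coinsurance $1,532 × 25% = $383. Owner owes $833 (running OOP $833).
Claim 2 ($1,008): deductible already satisfied, so owner's share is 25% × $1,008 = $252. Owner owes $252 (running OOP $1,085).
Claim 3 ($3,368): deductible already satisfied, so owner's share is 25% × $3,368 = $842. Owner pays $842; OOP now $1,927.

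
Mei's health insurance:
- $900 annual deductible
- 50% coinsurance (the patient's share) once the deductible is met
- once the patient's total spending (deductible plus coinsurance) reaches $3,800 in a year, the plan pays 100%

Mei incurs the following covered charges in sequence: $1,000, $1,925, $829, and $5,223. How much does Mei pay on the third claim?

$414.50

#1 ($1,000): deductible takes $900, $100 remains; patient's 50% is $50. Patient pays $950; OOP now $950.
#2 ($1,925): 50% coinsurance on $1,925 = $962.50. Patient pays $962.50; OOP now $1,912.50.
#3 ($829): 50% coinsurance on $829 = $414.50. Patient owes $414.50 (running OOP $2,327).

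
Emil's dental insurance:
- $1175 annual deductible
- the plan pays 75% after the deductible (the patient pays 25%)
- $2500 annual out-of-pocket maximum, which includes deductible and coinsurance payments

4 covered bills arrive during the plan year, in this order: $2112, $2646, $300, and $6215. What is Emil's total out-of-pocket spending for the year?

Claim 1 ($2112): $1175 to deductible, leaving $937; coinsurance $937 × 25% = $234.25. Patient pays $1409.25; OOP now $1409.25.
Claim 2 ($2646): deductible met; 25% of $2646 = $661.50. Cost to patient: $661.50. OOP to date $2070.75.
Claim 3 ($300): 25% coinsurance on $300 = $75. Patient pays $75; OOP now $2145.75.
Claim 4 ($6215): deductible met; 25% of $6215 = $1553.75. Adding that to $2145.75 gives $3699.50, past the $2500 cap; patient pays only $2500 − $2145.75 = $354.25.
Summing the patient's payments: $1409.25 + $661.50 + $75 + $354.25 = $2500.

$2500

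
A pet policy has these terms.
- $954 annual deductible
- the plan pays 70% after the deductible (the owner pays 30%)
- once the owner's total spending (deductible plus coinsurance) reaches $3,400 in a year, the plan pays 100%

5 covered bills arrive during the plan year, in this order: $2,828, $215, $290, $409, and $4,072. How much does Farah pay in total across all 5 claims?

$3,012

Claim 1 — $2,828: $954 finishes the deductible; $1,874 goes to coinsurance; coinsurance $1,874 × 30% = $562.20. Cost to owner: $1,516.20. OOP to date $1,516.20.
Claim 2 — $215: 30% coinsurance on $215 = $64.50. Cost to owner: $64.50. OOP to date $1,580.70.
Claim 3 — $290: deductible met; 30% of $290 = $87. Cost to owner: $87. OOP to date $1,667.70.
Claim 4 — $409: deductible met; 30% of $409 = $122.70. Cost to owner: $122.70. OOP to date $1,790.40.
Claim 5 — $4,072: 30% coinsurance on $4,072 = $1,221.60. Owner owes $1,221.60 (running OOP $3,012).
Summing the owner's payments: $1,516.20 + $64.50 + $87 + $122.70 + $1,221.60 = $3,012.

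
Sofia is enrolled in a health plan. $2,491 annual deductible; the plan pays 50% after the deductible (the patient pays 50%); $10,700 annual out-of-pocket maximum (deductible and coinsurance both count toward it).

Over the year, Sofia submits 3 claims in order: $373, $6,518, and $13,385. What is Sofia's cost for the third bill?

$6,009

#1 ($373): fully absorbed by the deductible. Patient pays $373; OOP now $373.
#2 ($6,518): deductible takes $2,118, $4,400 remains; coinsurance $4,400 × 50% = $2,200. Cost to patient: $4,318. OOP to date $4,691.
#3 ($13,385): 50% coinsurance on $13,385 = $6,692.50. Adding that to $4,691 gives $11,383.50, past the $10,700 cap; patient pays only $10,700 − $4,691 = $6,009.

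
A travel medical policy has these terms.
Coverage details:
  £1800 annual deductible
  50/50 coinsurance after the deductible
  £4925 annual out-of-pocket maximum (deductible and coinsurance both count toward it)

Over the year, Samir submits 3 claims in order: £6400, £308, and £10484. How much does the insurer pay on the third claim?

£9813

Claim 1 — £6400: deductible takes £1800, £4600 remains; traveler's 50% is £2300. Traveler pays £4100; OOP now £4100. Plan pays £6400 − £4100 = £2300.
Claim 2 — £308: deductible met; 50% of £308 = £154. Traveler owes £154 (running OOP £4254). Insurer: £308 − £154 = £154.
Claim 3 — £10484: deductible already satisfied, so traveler's share is 50% × £10484 = £5242. OOP would hit £9496 > £4925, so the cap limits the traveler to £4925 − £4254 = £671. Insurer: £10484 − £671 = £9813.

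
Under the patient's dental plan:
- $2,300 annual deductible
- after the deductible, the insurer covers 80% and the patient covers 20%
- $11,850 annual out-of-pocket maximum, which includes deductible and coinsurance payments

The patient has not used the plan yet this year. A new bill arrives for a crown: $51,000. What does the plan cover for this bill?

$39,150

Nothing has been paid toward the $2,300 deductible, so the first $2,300 of this charge is applied there.
The remaining $48,700 (= $51,000 − $2,300) moves to coinsurance.
Patient's 20% share of $48,700 is $9,740.
Patient responsibility before any cap: $2,300 + $9,740 = $12,040.
Year-to-date out-of-pocket would reach $0 + $12,040 = $12,040, above the $11,850 maximum, so the patient pays only $11,850 − $0 = $11,850.
Insurer pays the balance: $51,000 − $11,850 = $39,150.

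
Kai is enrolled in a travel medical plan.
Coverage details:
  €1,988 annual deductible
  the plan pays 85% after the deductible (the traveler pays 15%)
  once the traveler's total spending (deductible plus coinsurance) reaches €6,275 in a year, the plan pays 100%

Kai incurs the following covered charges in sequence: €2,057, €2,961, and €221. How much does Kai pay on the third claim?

#1 (€2,057): €1,988 to deductible, leaving €69; coinsurance €69 × 15% = €10.35. Cost to traveler: €1,998.35. OOP to date €1,998.35.
#2 (€2,961): deductible already satisfied, so traveler's share is 15% × €2,961 = €444.15. Cost to traveler: €444.15. OOP to date €2,442.50.
#3 (€221): deductible already satisfied, so traveler's share is 15% × €221 = €33.15. Traveler pays €33.15; OOP now €2,475.65.

€33.15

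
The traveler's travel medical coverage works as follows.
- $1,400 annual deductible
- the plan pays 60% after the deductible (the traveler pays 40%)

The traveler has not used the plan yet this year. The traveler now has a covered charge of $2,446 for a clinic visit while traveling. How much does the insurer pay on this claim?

$627.60

Deductible not yet touched, so the first $1,400 of the bill goes to the deductible.
The remaining $1,046 (= $2,446 − $1,400) moves to coinsurance.
Coinsurance: $1,046 × 40% = $418.40.
Traveler responsibility: $1,400 + $418.40 = $1,818.40.
The insurer covers the remainder: $2,446 − $1,818.40 = $627.60.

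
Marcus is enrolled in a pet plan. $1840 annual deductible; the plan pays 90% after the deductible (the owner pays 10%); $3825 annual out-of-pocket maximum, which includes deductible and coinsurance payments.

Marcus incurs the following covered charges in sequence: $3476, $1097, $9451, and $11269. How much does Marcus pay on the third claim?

$945.10

Bill 1, $3476: $1840 to deductible, leaving $1636; coinsurance $1636 × 10% = $163.60. Owner pays $2003.60; OOP now $2003.60.
Bill 2, $1097: deductible already satisfied, so owner's share is 10% × $1097 = $109.70. Cost to owner: $109.70. OOP to date $2113.30.
Bill 3, $9451: deductible already satisfied, so owner's share is 10% × $9451 = $945.10. Cost to owner: $945.10. OOP to date $3058.40.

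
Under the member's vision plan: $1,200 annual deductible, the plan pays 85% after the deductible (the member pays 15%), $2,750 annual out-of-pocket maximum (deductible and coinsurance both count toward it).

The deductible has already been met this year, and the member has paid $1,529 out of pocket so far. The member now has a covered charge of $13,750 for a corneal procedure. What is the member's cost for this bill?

With the deductible met, the entire $13,750 is subject to coinsurance.
Member's 15% share of $13,750 is $2,062.50.
Year-to-date out-of-pocket would reach $1,529 + $2,062.50 = $3,591.50, above the $2,750 maximum, so the member pays only $2,750 − $1,529 = $1,221.

$1,221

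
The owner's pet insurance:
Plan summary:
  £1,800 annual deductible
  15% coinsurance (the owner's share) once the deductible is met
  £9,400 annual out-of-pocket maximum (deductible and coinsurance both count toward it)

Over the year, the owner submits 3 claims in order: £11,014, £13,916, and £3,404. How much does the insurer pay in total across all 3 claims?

£22,553.90

Bill 1, £11,014: £1,800 to deductible, leaving £9,214; 15% of £9,214 = £1,382.10. Owner pays £3,182.10; OOP now £3,182.10. Plan pays £11,014 − £3,182.10 = £7,831.90.
Bill 2, £13,916: 15% coinsurance on £13,916 = £2,087.40. Owner pays £2,087.40; OOP now £5,269.50. Plan pays £13,916 − £2,087.40 = £11,828.60.
Bill 3, £3,404: 15% coinsurance on £3,404 = £510.60. Cost to owner: £510.60. OOP to date £5,780.10. Plan pays £3,404 − £510.60 = £2,893.40.
Insurer total = bills − owner's total = £28,334 − £5,780.10 = £22,553.90.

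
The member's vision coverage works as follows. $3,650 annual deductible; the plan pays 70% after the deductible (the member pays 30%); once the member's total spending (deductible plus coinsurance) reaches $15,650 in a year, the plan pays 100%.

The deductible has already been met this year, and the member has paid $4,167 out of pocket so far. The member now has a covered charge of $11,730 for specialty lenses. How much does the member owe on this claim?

With the deductible met, the entire $11,730 is subject to coinsurance.
30% of $11,730 = $3,519 falls to the member.
Total out-of-pocket so far would be $4,167 + $3,519 = $7,686, below the $15,650 cap — no reduction.

$3,519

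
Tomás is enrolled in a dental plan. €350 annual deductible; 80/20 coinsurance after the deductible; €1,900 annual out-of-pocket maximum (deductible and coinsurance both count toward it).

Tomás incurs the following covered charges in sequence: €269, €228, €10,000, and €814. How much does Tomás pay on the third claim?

€1,520.60

Claim 1 (€269): fully absorbed by the deductible. Cost to patient: €269. OOP to date €269.
Claim 2 (€228): deductible takes €81, €147 remains; coinsurance €147 × 20% = €29.40. Cost to patient: €110.40. OOP to date €379.40.
Claim 3 (€10,000): deductible already satisfied, so patient's share is 20% × €10,000 = €2,000. OOP would hit €2,379.40 > €1,900, so the cap limits the patient to €1,900 − €379.40 = €1,520.60.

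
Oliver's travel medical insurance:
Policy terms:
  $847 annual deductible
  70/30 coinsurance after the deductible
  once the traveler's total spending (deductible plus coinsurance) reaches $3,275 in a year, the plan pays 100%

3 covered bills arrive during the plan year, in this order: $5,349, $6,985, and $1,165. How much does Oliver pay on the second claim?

$1,077.40

Bill 1, $5,349: $847 finishes the deductible; $4,502 goes to coinsurance; coinsurance $4,502 × 30% = $1,350.60. Traveler owes $2,197.60 (running OOP $2,197.60).
Bill 2, $6,985: deductible already satisfied, so traveler's share is 30% × $6,985 = $2,095.50. That would push OOP to $4,293.10, over the $3,275 cap, so traveler pays $3,275 − $2,197.60 = $1,077.40.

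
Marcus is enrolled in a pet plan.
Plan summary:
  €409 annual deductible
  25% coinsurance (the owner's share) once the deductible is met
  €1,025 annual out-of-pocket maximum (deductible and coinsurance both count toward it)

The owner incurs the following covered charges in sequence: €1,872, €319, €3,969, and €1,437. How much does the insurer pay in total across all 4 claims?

€6,572

Claim 1 (€1,872): deductible takes €409, €1,463 remains; coinsurance €1,463 × 25% = €365.75. Cost to owner: €774.75. OOP to date €774.75. Insurer: €1,872 − €774.75 = €1,097.25.
Claim 2 (€319): deductible already satisfied, so owner's share is 25% × €319 = €79.75. Owner owes €79.75 (running OOP €854.50). Insurer: €319 − €79.75 = €239.25.
Claim 3 (€3,969): deductible met; 25% of €3,969 = €992.25. OOP would hit €1,846.75 > €1,025, so the cap limits the owner to €1,025 − €854.50 = €170.50. Plan pays €3,969 − €170.50 = €3,798.50.
Claim 4 (€1,437): deductible met; 25% of €1,437 = €359.25. That would push OOP to €1,384.25, over the €1,025 cap, so owner pays €1,025 − €1,025 = €0. Insurer: €1,437 − €0 = €1,437.
Insurer total: €1,097.25 + €239.25 + €3,798.50 + €1,437 = €6,572.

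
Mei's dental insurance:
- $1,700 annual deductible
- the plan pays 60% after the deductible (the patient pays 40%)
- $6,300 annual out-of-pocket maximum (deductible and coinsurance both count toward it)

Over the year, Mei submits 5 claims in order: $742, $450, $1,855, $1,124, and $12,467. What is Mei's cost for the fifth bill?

Bill 1, $742: all of it applies to the deductible. Patient pays $742; OOP now $742.
Bill 2, $450: all of it applies to the deductible. Patient pays $450; OOP now $1,192.
Bill 3, $1,855: $508 finishes the deductible; $1,347 goes to coinsurance; 40% of $1,347 = $538.80. Cost to patient: $1,046.80. OOP to date $2,238.80.
Bill 4, $1,124: deductible met; 40% of $1,124 = $449.60. Patient owes $449.60 (running OOP $2,688.40).
Bill 5, $12,467: deductible already satisfied, so patient's share is 40% × $12,467 = $4,986.80. That would push OOP to $7,675.20, over the $6,300 cap, so patient pays $6,300 − $2,688.40 = $3,611.60.

$3,611.60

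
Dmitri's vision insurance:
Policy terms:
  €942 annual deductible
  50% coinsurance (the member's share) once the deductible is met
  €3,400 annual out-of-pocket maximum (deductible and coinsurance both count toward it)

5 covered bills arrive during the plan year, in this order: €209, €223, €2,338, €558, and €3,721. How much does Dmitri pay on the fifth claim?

€1,265

#1 (€209): fully absorbed by the deductible. Cost to member: €209. OOP to date €209.
#2 (€223): entire amount goes to the deductible. Member owes €223 (running OOP €432).
#3 (€2,338): €510 finishes the deductible; €1,828 goes to coinsurance; 50% of €1,828 = €914. Member pays €1,424; OOP now €1,856.
#4 (€558): deductible already satisfied, so member's share is 50% × €558 = €279. Member owes €279 (running OOP €2,135).
#5 (€3,721): deductible already satisfied, so member's share is 50% × €3,721 = €1,860.50. Adding that to €2,135 gives €3,995.50, past the €3,400 cap; member pays only €3,400 − €2,135 = €1,265.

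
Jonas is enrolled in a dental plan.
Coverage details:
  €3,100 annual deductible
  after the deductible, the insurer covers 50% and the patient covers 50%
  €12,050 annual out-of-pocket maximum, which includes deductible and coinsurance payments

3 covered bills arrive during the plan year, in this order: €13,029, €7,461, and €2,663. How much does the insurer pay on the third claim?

€2,408

Claim 1 (€13,029): €3,100 to deductible, leaving €9,929; 50% of €9,929 = €4,964.50. Cost to patient: €8,064.50. OOP to date €8,064.50. Plan pays €13,029 − €8,064.50 = €4,964.50.
Claim 2 (€7,461): 50% coinsurance on €7,461 = €3,730.50. Cost to patient: €3,730.50. OOP to date €11,795. Insurer: €7,461 − €3,730.50 = €3,730.50.
Claim 3 (€2,663): 50% coinsurance on €2,663 = €1,331.50. That would push OOP to €13,126.50, over the €12,050 cap, so patient pays €12,050 − €11,795 = €255. Plan pays €2,663 − €255 = €2,408.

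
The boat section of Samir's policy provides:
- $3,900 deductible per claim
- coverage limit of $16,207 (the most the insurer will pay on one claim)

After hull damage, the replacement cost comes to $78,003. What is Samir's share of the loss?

After the deductible, $78,003 − $3,900 = $74,103 remains.
The $16,207 per-incident cap binds; insurer pays $16,207.
Owner's share is the uncovered remainder: $78,003 − $16,207 = $61,796.

$61,796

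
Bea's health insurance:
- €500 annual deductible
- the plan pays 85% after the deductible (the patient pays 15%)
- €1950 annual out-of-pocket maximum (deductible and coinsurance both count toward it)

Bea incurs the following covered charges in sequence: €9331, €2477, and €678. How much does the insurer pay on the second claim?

Bill 1, €9331: deductible takes €500, €8831 remains; coinsurance €8831 × 15% = €1324.65. Patient owes €1824.65 (running OOP €1824.65). Insurer: €9331 − €1824.65 = €7506.35.
Bill 2, €2477: deductible already satisfied, so patient's share is 15% × €2477 = €371.55. That would push OOP to €2196.20, over the €1950 cap, so patient pays €1950 − €1824.65 = €125.35. Plan pays €2477 − €125.35 = €2351.65.

€2351.65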